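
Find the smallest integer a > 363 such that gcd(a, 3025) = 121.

3025 = 121·25. Any a with gcd(a, 3025) = 121 is a multiple of 121, say 121s, with s coprime to 25.
Need s > 363/121, so s ≥ 4. First s ≥ 4 with gcd(s, 25) = 1 is s = 4. Thus a = 121·4 = 484.

484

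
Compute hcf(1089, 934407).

9

Euclid: 934407 = 858·1089 + 45; 1089 = 24·45 + 9; 45 = 5·9 + 0. Last nonzero remainder: 9.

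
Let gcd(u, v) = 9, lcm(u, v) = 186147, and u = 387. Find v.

u·v = gcd·lcm = 9·186147 = 1675323, so v = 1675323/387 = 4329.

4329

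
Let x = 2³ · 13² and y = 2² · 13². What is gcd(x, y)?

min exponent per shared prime: 2² · 13² = 676

676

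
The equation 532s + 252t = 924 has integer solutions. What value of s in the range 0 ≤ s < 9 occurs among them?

gcd(532, 252) = 28 (Euclid: 532 = 2·252 + 28; 252 = 9·28 + 0), and 28 | 924.
Extended Euclid: 532·(1) + 252·(-2) = 28. Scale by 33: s₀ = 33.
General solution s = s₀ + 9k; reducing mod 9 gives s = 6 (and t = -9).

6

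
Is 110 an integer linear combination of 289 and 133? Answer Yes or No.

Yes

gcd(289, 133): 289 = 2·133 + 23; 133 = 5·23 + 18; 23 = 1·18 + 5; 18 = 3·5 + 3; 5 = 1·3 + 2; 3 = 1·2 + 1; 2 = 2·1 + 0 → 1
1 divides 110, so a solution exists.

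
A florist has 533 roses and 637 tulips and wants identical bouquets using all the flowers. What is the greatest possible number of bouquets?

13

533 = 13 · 41
637 = 7² · 13
Common: 13 = 13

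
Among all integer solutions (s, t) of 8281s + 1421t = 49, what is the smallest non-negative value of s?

Reduce mod 1421: 8281s ≡ 49 (mod 1421). With g = gcd(8281, 1421) = 49 dividing 49, divide through: 169s ≡ 1 (mod 29).
Since gcd(169, 29) = 1, s ≡ 1·(169)⁻¹ ≡ 23 (mod 29). Smallest non-negative: 23.

23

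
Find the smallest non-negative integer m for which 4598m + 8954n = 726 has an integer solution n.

6

Euclid: 8954 = 1·4598 + 4356; 4598 = 1·4356 + 242; 4356 = 18·242 + 0 → gcd = 242; 726 = 242·3.
Back-substitution yields 4598·(2) + 8954·(-1) = 242, so one solution is m = 2·3 = 6, n = -1·3 = -3.
Solutions in m differ by 8954/242 = 37; the one in [0, 37) is 6 mod 37 = 6.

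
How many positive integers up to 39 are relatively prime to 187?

Prime factors of 187: 11, 17. Count integers ≤ 39 divisible by none of them.
By inclusion–exclusion: 39 − ⌊39/11⌋ − ⌊39/17⌋ + ⌊39/187⌋ = 34.

34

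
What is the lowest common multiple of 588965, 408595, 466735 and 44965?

18818685656485

588965 = 5 · 13² · 17 · 41; 408595 = 5 · 11 · 17 · 19 · 23; 466735 = 5 · 17³ · 19; 44965 = 5 · 17 · 23²
lcm takes max exponent of each prime: 5 · 11 · 13² · 17³ · 19 · 23² · 41 = 18818685656485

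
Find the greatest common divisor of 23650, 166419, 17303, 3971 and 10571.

gcd(23650, 166419): 166419 = 7·23650 + 869; 23650 = 27·869 + 187; 869 = 4·187 + 121; 187 = 1·121 + 66; 121 = 1·66 + 55; 66 = 1·55 + 11; 55 = 5·11 + 0 → 11
gcd(11, 17303): 17303 = 1573·11 + 0 → 11
gcd(11, 3971): 3971 = 361·11 + 0 → 11
gcd(11, 10571): 10571 = 961·11 + 0 → 11

11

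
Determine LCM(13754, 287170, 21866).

127758774130

lcm(13754, 287170) = 13754·287170/gcd = 3949736180/26 = 151912930
lcm(151912930, 21866) = 151912930·21866/gcd = 3321728127380/26 = 127758774130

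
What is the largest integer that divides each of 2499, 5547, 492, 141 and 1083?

3

2499 = 3 · 7² · 17; 5547 = 3 · 43²; 492 = 2² · 3 · 41; 141 = 3 · 47; 1083 = 3 · 19²
gcd takes min exponent of each prime: 3 = 3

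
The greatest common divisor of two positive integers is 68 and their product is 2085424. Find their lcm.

30668

gcd·lcm = product, so lcm = 2085424/68 = 30668.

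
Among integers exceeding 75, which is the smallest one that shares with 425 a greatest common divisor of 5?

Multiples of 5 above 75: 5·16, 5·17, … . Need the cofactor coprime to 425/5 = 85.
Checking s = 16, 17, … the first with gcd(s, 85) = 1 is s = 16, giving 80.

80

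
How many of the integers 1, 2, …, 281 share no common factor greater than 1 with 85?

212

85 = 5·17. Inclusion–exclusion on these primes:
281 − ⌊281/5⌋ − ⌊281/17⌋ + ⌊281/85⌋ = 212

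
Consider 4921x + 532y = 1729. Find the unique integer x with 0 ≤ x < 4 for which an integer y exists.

Reduce mod 532: 4921x ≡ 1729 (mod 532). With g = gcd(4921, 532) = 133 dividing 1729, divide through: 37x ≡ 13 (mod 4).
Since gcd(37, 4) = 1, x ≡ 13·(37)⁻¹ ≡ 1 (mod 4). Smallest non-negative: 1.

1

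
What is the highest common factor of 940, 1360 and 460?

gcd(940, 1360): 1360 = 1·940 + 420; 940 = 2·420 + 100; 420 = 4·100 + 20; 100 = 5·20 + 0 → 20
gcd(20, 460): 460 = 23·20 + 0 → 20

20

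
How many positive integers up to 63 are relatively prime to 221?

56

Prime factors of 221: 13, 17. Count integers ≤ 63 divisible by none of them.
By inclusion–exclusion: 63 − ⌊63/13⌋ − ⌊63/17⌋ + ⌊63/221⌋ = 56.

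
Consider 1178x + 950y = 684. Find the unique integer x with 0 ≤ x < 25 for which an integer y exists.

Euclid: 1178 = 1·950 + 228; 950 = 4·228 + 38; 228 = 6·38 + 0 → gcd = 38; 684 = 38·18.
Back-substitution yields 1178·(-4) + 950·(5) = 38, so one solution is x = -4·18 = -72, y = 5·18 = 90.
Solutions in x differ by 950/38 = 25; the one in [0, 25) is -72 mod 25 = 3.

3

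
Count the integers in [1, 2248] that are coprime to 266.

266 = 2·7·19. Inclusion–exclusion on these primes:
2248 − ⌊2248/2⌋ − ⌊2248/7⌋ − ⌊2248/19⌋ + ⌊2248/14⌋ + ⌊2248/38⌋ + ⌊2248/133⌋ − ⌊2248/266⌋ = 912

912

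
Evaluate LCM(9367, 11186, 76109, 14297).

800223877838

9367 = 17 · 19 · 29; 11186 = 2 · 7 · 17 · 47; 76109 = 11² · 17 · 37; 14297 = 17 · 29²
lcm takes max exponent of each prime: 2 · 7 · 11² · 17 · 19 · 29² · 37 · 47 = 800223877838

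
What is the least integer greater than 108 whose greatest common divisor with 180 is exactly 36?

144

180 = 36·5. Any k with gcd(k, 180) = 36 is a multiple of 36, say 36s, with s coprime to 5.
Need s > 108/36, so s ≥ 4. First s ≥ 4 with gcd(s, 5) = 1 is s = 4. Thus k = 36·4 = 144.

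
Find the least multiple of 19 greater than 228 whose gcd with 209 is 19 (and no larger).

gcd(m, 209) = 19 forces 19 | m; write m = 19s. Then gcd(19s, 19·11) = 19·gcd(s, 11), so need gcd(s, 11) = 1.
19s > 228 gives s ≥ 13. The least s ≥ 13 coprime to 11 is 13, so m = 19·13 = 247.

247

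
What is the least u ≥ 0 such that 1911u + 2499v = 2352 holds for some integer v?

Euclid: 2499 = 1·1911 + 588; 1911 = 3·588 + 147; 588 = 4·147 + 0 → gcd = 147; 2352 = 147·16.
Back-substitution yields 1911·(4) + 2499·(-3) = 147, so one solution is u = 4·16 = 64, v = -3·16 = -48.
Solutions in u differ by 2499/147 = 17; the one in [0, 17) is 64 mod 17 = 13.

13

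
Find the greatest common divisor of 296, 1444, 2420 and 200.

4

gcd(296, 1444): 1444 = 4·296 + 260; 296 = 1·260 + 36; 260 = 7·36 + 8; 36 = 4·8 + 4; 8 = 2·4 + 0 → 4
gcd(4, 2420): 2420 = 605·4 + 0 → 4
gcd(4, 200): 200 = 50·4 + 0 → 4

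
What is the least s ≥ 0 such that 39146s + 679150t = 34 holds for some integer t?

Euclid: 679150 = 17·39146 + 13668; 39146 = 2·13668 + 11810; 13668 = 1·11810 + 1858; 11810 = 6·1858 + 662; 1858 = 2·662 + 534; 662 = 1·534 + 128; 534 = 4·128 + 22; 128 = 5·22 + 18; 22 = 1·18 + 4; 18 = 4·4 + 2; 4 = 2·2 + 0 → gcd = 2; 34 = 2·17.
Back-substitution yields 39146·(153887) + 679150·(-8870) = 2, so one solution is s = 153887·17 = 2616079, t = -8870·17 = -150790.
Solutions in s differ by 679150/2 = 339575; the one in [0, 339575) is 2616079 mod 339575 = 239054.

239054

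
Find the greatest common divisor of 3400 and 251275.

25

3400 = 2³ · 5² · 17
251275 = 5² · 19 · 23²
Common: 5² = 25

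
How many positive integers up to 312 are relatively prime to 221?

221 = 13·17. Inclusion–exclusion on these primes:
312 − ⌊312/13⌋ − ⌊312/17⌋ + ⌊312/221⌋ = 271

271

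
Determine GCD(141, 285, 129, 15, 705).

141 = 3 · 47; 285 = 3 · 5 · 19; 129 = 3 · 43; 15 = 3 · 5; 705 = 3 · 5 · 47
gcd takes min exponent of each prime: 3 = 3

3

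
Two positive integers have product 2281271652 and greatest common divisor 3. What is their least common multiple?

760423884

For any two positive integers, gcd × lcm equals their product. Hence lcm = 2281271652 / 3 = 760423884.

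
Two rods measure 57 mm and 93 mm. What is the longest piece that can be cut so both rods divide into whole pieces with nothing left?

57 = 3 · 19
93 = 3 · 31
Common: 3 = 3

3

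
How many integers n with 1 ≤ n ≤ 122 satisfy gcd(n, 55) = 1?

89

55 = 5·11. Inclusion–exclusion on these primes:
122 − ⌊122/5⌋ − ⌊122/11⌋ + ⌊122/55⌋ = 89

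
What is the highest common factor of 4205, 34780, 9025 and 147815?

5

gcd(4205, 34780): 34780 = 8·4205 + 1140; 4205 = 3·1140 + 785; 1140 = 1·785 + 355; 785 = 2·355 + 75; 355 = 4·75 + 55; 75 = 1·55 + 20; 55 = 2·20 + 15; 20 = 1·15 + 5; 15 = 3·5 + 0 → 5
gcd(5, 9025): 9025 = 1805·5 + 0 → 5
gcd(5, 147815): 147815 = 29563·5 + 0 → 5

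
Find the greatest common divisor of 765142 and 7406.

14

765142 = 2 · 7 · 31 · 41 · 43
7406 = 2 · 7 · 23²
Common: 2 · 7 = 14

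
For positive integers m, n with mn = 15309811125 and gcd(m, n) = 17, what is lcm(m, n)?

For any two positive integers, gcd × lcm equals their product. Hence lcm = 15309811125 / 17 = 900577125.

900577125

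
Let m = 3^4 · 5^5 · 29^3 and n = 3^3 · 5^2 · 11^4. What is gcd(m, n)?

min exponent per shared prime: 3^3 · 5^2 = 675

675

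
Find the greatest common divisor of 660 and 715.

55

Euclid: 715 = 1·660 + 55; 660 = 12·55 + 0. Last nonzero remainder: 55.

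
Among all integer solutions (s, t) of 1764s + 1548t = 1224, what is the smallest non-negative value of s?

20

Reduce mod 1548: 1764s ≡ 1224 (mod 1548). With g = gcd(1764, 1548) = 36 dividing 1224, divide through: 49s ≡ 34 (mod 43).
Since gcd(49, 43) = 1, s ≡ 34·(49)⁻¹ ≡ 20 (mod 43). Smallest non-negative: 20.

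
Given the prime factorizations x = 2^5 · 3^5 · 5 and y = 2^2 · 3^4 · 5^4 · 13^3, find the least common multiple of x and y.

10677420000

max exponent per prime: 2^5 · 3^5 · 5^4 · 13^3 = 10677420000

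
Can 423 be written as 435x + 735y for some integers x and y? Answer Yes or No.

gcd(435, 735): 735 = 1·435 + 300; 435 = 1·300 + 135; 300 = 2·135 + 30; 135 = 4·30 + 15; 30 = 2·15 + 0 → 15
15 does not divide 423, so a solution does not exist.

No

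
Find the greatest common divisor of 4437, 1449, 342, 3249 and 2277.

4437 = 3² · 17 · 29; 1449 = 3² · 7 · 23; 342 = 2 · 3² · 19; 3249 = 3² · 19²; 2277 = 3² · 11 · 23
gcd takes min exponent of each prime: 3² = 9

9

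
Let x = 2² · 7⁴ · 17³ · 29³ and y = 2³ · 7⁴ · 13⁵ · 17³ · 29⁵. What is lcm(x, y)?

718680170580585049928

max exponent per prime: 2³ · 7⁴ · 13⁵ · 17³ · 29⁵ = 718680170580585049928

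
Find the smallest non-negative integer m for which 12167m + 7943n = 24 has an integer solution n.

gcd(12167, 7943) = 1 (Euclid: 12167 = 1·7943 + 4224; 7943 = 1·4224 + 3719; 4224 = 1·3719 + 505; 3719 = 7·505 + 184; 505 = 2·184 + 137; 184 = 1·137 + 47; 137 = 2·47 + 43; 47 = 1·43 + 4; 43 = 10·4 + 3; 4 = 1·3 + 1; 3 = 3·1 + 0), and 1 | 24.
Extended Euclid: 12167·(-2029) + 7943·(3108) = 1. Scale by 24: m₀ = -48696.
General solution m = m₀ + 7943t; reducing mod 7943 gives m = 6905 (and n = -10577).

6905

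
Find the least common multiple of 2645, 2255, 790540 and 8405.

7732855949060

lcm(2645, 2255) = 2645·2255/gcd = 5964475/5 = 1192895
lcm(1192895, 790540) = 1192895·790540/gcd = 943031213300/5 = 188606242660
lcm(188606242660, 8405) = 188606242660·8405/gcd = 1585235469557300/205 = 7732855949060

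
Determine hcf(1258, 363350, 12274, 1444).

gcd(1258, 363350): 363350 = 288·1258 + 1046; 1258 = 1·1046 + 212; 1046 = 4·212 + 198; 212 = 1·198 + 14; 198 = 14·14 + 2; 14 = 7·2 + 0 → 2
gcd(2, 12274): 12274 = 6137·2 + 0 → 2
gcd(2, 1444): 1444 = 722·2 + 0 → 2

2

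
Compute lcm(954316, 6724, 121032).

704285208

lcm(954316, 6724) = 954316·6724/gcd = 6416820784/164 = 39126956
lcm(39126956, 121032) = 39126956·121032/gcd = 4735613738592/6724 = 704285208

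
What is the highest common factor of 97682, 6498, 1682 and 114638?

gcd(97682, 6498): 97682 = 15·6498 + 212; 6498 = 30·212 + 138; 212 = 1·138 + 74; 138 = 1·74 + 64; 74 = 1·64 + 10; 64 = 6·10 + 4; 10 = 2·4 + 2; 4 = 2·2 + 0 → 2
gcd(2, 1682): 1682 = 841·2 + 0 → 2
gcd(2, 114638): 114638 = 57319·2 + 0 → 2

2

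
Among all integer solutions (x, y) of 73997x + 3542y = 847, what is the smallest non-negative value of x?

gcd(73997, 3542) = 77 (Euclid: 73997 = 20·3542 + 3157; 3542 = 1·3157 + 385; 3157 = 8·385 + 77; 385 = 5·77 + 0), and 77 | 847.
Extended Euclid: 73997·(9) + 3542·(-188) = 77. Scale by 11: x₀ = 99.
General solution x = x₀ + 46t; reducing mod 46 gives x = 7 (and y = -146).

7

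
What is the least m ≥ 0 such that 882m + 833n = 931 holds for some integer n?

gcd(882, 833) = 49 (Euclid: 882 = 1·833 + 49; 833 = 17·49 + 0), and 49 | 931.
Extended Euclid: 882·(1) + 833·(-1) = 49. Scale by 19: m₀ = 19.
General solution m = m₀ + 17t; reducing mod 17 gives m = 2 (and n = -1).

2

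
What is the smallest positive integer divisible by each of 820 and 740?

gcd first: 820 = 1·740 + 80; 740 = 9·80 + 20; 80 = 4·20 + 0 → gcd = 20
lcm = 820·740/gcd = 606800/20 = 30340

30340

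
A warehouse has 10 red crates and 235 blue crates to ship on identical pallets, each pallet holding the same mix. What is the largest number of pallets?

Euclid: 235 = 23·10 + 5; 10 = 2·5 + 0. Last nonzero remainder: 5.

5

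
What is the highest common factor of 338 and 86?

Euclid: 338 = 3·86 + 80; 86 = 1·80 + 6; 80 = 13·6 + 2; 6 = 3·2 + 0. Last nonzero remainder: 2.

2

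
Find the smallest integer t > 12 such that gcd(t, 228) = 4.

16

Multiples of 4 above 12: 4·4, 4·5, … . Need the cofactor coprime to 228/4 = 57.
Checking s = 4, 5, … the first with gcd(s, 57) = 1 is s = 4, giving 16.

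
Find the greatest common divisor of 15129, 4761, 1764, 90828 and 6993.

9

gcd(15129, 4761): 15129 = 3·4761 + 846; 4761 = 5·846 + 531; 846 = 1·531 + 315; 531 = 1·315 + 216; 315 = 1·216 + 99; 216 = 2·99 + 18; 99 = 5·18 + 9; 18 = 2·9 + 0 → 9
gcd(9, 1764): 1764 = 196·9 + 0 → 9
gcd(9, 90828): 90828 = 10092·9 + 0 → 9
gcd(9, 6993): 6993 = 777·9 + 0 → 9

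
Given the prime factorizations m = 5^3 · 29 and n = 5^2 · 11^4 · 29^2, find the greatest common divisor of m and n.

min exponent per shared prime: 5^2 · 29 = 725

725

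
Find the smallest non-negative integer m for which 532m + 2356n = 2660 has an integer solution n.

5

gcd(532, 2356) = 76 (Euclid: 2356 = 4·532 + 228; 532 = 2·228 + 76; 228 = 3·76 + 0), and 76 | 2660.
Extended Euclid: 532·(9) + 2356·(-2) = 76. Scale by 35: m₀ = 315.
General solution m = m₀ + 31t; reducing mod 31 gives m = 5 (and n = 0).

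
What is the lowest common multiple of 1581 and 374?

34782

gcd first: 1581 = 4·374 + 85; 374 = 4·85 + 34; 85 = 2·34 + 17; 34 = 2·17 + 0 → gcd = 17
lcm = 1581·374/gcd = 591294/17 = 34782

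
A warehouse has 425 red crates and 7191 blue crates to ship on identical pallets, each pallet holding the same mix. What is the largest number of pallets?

17

Euclid: 7191 = 16·425 + 391; 425 = 1·391 + 34; 391 = 11·34 + 17; 34 = 2·17 + 0. Last nonzero remainder: 17.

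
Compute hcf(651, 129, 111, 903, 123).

651 = 3 · 7 · 31; 129 = 3 · 43; 111 = 3 · 37; 903 = 3 · 7 · 43; 123 = 3 · 41
gcd takes min exponent of each prime: 3 = 3

3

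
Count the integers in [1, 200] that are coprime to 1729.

Prime factors of 1729: 7, 13, 19. Count integers ≤ 200 divisible by none of them.
By inclusion–exclusion: 200 − ⌊200/7⌋ − ⌊200/13⌋ − ⌊200/19⌋ + ⌊200/91⌋ + ⌊200/133⌋ + ⌊200/247⌋ − ⌊200/1729⌋ = 150.

150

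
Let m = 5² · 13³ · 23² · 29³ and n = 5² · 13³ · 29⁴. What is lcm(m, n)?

max exponent per prime: 5² · 13³ · 23² · 29⁴ = 20550279321325

20550279321325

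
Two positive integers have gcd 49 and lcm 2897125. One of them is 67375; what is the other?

Using mn = gcd(m,n)·lcm(m,n) = 49·2897125 = 141959125, we get n = 141959125/67375 = 2107.

2107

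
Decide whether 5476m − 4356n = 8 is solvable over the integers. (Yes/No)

Yes

gcd(5476, 4356): 5476 = 1·4356 + 1120; 4356 = 3·1120 + 996; 1120 = 1·996 + 124; 996 = 8·124 + 4; 124 = 31·4 + 0 → 4
4 divides 8, so a solution exists.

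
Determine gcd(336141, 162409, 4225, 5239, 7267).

169

gcd(336141, 162409): 336141 = 2·162409 + 11323; 162409 = 14·11323 + 3887; 11323 = 2·3887 + 3549; 3887 = 1·3549 + 338; 3549 = 10·338 + 169; 338 = 2·169 + 0 → 169
gcd(169, 4225): 4225 = 25·169 + 0 → 169
gcd(169, 5239): 5239 = 31·169 + 0 → 169
gcd(169, 7267): 7267 = 43·169 + 0 → 169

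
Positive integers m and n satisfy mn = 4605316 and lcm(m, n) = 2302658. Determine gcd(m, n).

From gcd × lcm = mn: gcd = 4605316 / 2302658 = 2.

2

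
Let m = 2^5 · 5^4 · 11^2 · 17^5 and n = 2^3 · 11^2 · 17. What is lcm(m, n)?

max exponent per prime: 2^5 · 5^4 · 11^2 · 17^5 = 3436053940000

3436053940000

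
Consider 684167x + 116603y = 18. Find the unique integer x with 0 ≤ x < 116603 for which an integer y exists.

Reduce mod 116603: 684167x ≡ 18 (mod 116603). With g = gcd(684167, 116603) = 1 dividing 18, divide through: 684167x ≡ 18 (mod 116603).
Since gcd(684167, 116603) = 1, x ≡ 18·(684167)⁻¹ ≡ 59475 (mod 116603). Smallest non-negative: 59475.

59475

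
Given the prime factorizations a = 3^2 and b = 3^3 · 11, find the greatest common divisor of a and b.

min exponent per shared prime: 3^2 = 9

9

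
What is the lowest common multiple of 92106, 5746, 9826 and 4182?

184440514986

92106 = 2 · 3² · 7 · 17 · 43; 5746 = 2 · 13² · 17; 9826 = 2 · 17³; 4182 = 2 · 3 · 17 · 41
lcm takes max exponent of each prime: 2 · 3² · 7 · 13² · 17³ · 41 · 43 = 184440514986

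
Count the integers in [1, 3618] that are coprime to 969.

969 = 3·17·19. Inclusion–exclusion on these primes:
3618 − ⌊3618/3⌋ − ⌊3618/17⌋ − ⌊3618/19⌋ + ⌊3618/51⌋ + ⌊3618/57⌋ + ⌊3618/323⌋ − ⌊3618/969⌋ = 2151

2151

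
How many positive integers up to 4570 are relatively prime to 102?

102 = 2·3·17. Inclusion–exclusion on these primes:
4570 − ⌊4570/2⌋ − ⌊4570/3⌋ − ⌊4570/17⌋ + ⌊4570/6⌋ + ⌊4570/34⌋ + ⌊4570/51⌋ − ⌊4570/102⌋ = 1434

1434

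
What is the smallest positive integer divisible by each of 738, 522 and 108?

128412

lcm(738, 522) = 738·522/gcd = 385236/18 = 21402
lcm(21402, 108) = 21402·108/gcd = 2311416/18 = 128412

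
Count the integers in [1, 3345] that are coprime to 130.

1235

Prime factors of 130: 2, 5, 13. Count integers ≤ 3345 divisible by none of them.
By inclusion–exclusion: 3345 − ⌊3345/2⌋ − ⌊3345/5⌋ − ⌊3345/13⌋ + ⌊3345/10⌋ + ⌊3345/26⌋ + ⌊3345/65⌋ − ⌊3345/130⌋ = 1235.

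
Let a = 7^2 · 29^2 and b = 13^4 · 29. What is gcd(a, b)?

min exponent per shared prime: 29 = 29

29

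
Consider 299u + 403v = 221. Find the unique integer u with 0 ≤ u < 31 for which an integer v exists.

Euclid: 403 = 1·299 + 104; 299 = 2·104 + 91; 104 = 1·91 + 13; 91 = 7·13 + 0 → gcd = 13; 221 = 13·17.
Back-substitution yields 299·(-4) + 403·(3) = 13, so one solution is u = -4·17 = -68, v = 3·17 = 51.
Solutions in u differ by 403/13 = 31; the one in [0, 31) is -68 mod 31 = 25.

25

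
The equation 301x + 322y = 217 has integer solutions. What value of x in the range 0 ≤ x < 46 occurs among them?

5

Euclid: 322 = 1·301 + 21; 301 = 14·21 + 7; 21 = 3·7 + 0 → gcd = 7; 217 = 7·31.
Back-substitution yields 301·(15) + 322·(-14) = 7, so one solution is x = 15·31 = 465, y = -14·31 = -434.
Solutions in x differ by 322/7 = 46; the one in [0, 46) is 465 mod 46 = 5.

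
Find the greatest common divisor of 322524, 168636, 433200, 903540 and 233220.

12

gcd(322524, 168636): 322524 = 1·168636 + 153888; 168636 = 1·153888 + 14748; 153888 = 10·14748 + 6408; 14748 = 2·6408 + 1932; 6408 = 3·1932 + 612; 1932 = 3·612 + 96; 612 = 6·96 + 36; 96 = 2·36 + 24; 36 = 1·24 + 12; 24 = 2·12 + 0 → 12
gcd(12, 433200): 433200 = 36100·12 + 0 → 12
gcd(12, 903540): 903540 = 75295·12 + 0 → 12
gcd(12, 233220): 233220 = 19435·12 + 0 → 12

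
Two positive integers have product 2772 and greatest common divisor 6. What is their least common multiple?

gcd·lcm = product, so lcm = 2772/6 = 462.

462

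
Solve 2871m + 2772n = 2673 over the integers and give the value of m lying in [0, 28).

27

Reduce mod 2772: 2871m ≡ 2673 (mod 2772). With g = gcd(2871, 2772) = 99 dividing 2673, divide through: 29m ≡ 27 (mod 28).
Since gcd(29, 28) = 1, m ≡ 27·(29)⁻¹ ≡ 27 (mod 28). Smallest non-negative: 27.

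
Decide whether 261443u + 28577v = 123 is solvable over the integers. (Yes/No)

By Bézout, 261443u + 28577v = 123 has integer solutions iff gcd(261443, 28577) | 123.
Euclid: 261443 = 9·28577 + 4250; 28577 = 6·4250 + 3077; 4250 = 1·3077 + 1173; 3077 = 2·1173 + 731; 1173 = 1·731 + 442; 731 = 1·442 + 289; 442 = 1·289 + 153; 289 = 1·153 + 136; 153 = 1·136 + 17; 136 = 8·17 + 0. gcd = 17; 123 mod 17 = 4. No.

No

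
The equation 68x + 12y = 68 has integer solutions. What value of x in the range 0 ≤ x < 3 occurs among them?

1

gcd(68, 12) = 4 (Euclid: 68 = 5·12 + 8; 12 = 1·8 + 4; 8 = 2·4 + 0), and 4 | 68.
Extended Euclid: 68·(-1) + 12·(6) = 4. Scale by 17: x₀ = -17.
General solution x = x₀ + 3t; reducing mod 3 gives x = 1 (and y = 0).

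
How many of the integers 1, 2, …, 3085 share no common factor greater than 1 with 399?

1671

Prime factors of 399: 3, 7, 19. Count integers ≤ 3085 divisible by none of them.
By inclusion–exclusion: 3085 − ⌊3085/3⌋ − ⌊3085/7⌋ − ⌊3085/19⌋ + ⌊3085/21⌋ + ⌊3085/57⌋ + ⌊3085/133⌋ − ⌊3085/399⌋ = 1671.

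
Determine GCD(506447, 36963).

506447 = 17 · 31³
36963 = 3³ · 37²
Common: 1 = 1

1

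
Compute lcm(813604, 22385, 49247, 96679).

813604 = 2² · 11² · 41²; 22385 = 5 · 11² · 37; 49247 = 11³ · 37; 96679 = 11² · 17 · 47
lcm takes max exponent of each prime: 2² · 5 · 11³ · 17 · 37 · 41² · 47 = 1322891627860

1322891627860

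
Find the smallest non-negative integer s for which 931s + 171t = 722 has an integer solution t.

5

gcd(931, 171) = 19 (Euclid: 931 = 5·171 + 76; 171 = 2·76 + 19; 76 = 4·19 + 0), and 19 | 722.
Extended Euclid: 931·(-2) + 171·(11) = 19. Scale by 38: s₀ = -76.
General solution s = s₀ + 9k; reducing mod 9 gives s = 5 (and t = -23).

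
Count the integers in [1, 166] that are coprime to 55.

121

Prime factors of 55: 5, 11. Count integers ≤ 166 divisible by none of them.
By inclusion–exclusion: 166 − ⌊166/5⌋ − ⌊166/11⌋ + ⌊166/55⌋ = 121.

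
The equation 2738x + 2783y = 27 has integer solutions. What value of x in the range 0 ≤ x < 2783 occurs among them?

556

Euclid: 2783 = 1·2738 + 45; 2738 = 60·45 + 38; 45 = 1·38 + 7; 38 = 5·7 + 3; 7 = 2·3 + 1; 3 = 3·1 + 0 → gcd = 1; 27 = 1·27.
Back-substitution yields 2738·(-804) + 2783·(791) = 1, so one solution is x = -804·27 = -21708, y = 791·27 = 21357.
Solutions in x differ by 2783/1 = 2783; the one in [0, 2783) is -21708 mod 2783 = 556.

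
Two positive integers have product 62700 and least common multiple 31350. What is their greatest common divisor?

2

From gcd × lcm = uv: gcd = 62700 / 31350 = 2.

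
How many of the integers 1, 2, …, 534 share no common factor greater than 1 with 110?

110 = 2·5·11. Inclusion–exclusion on these primes:
534 − ⌊534/2⌋ − ⌊534/5⌋ − ⌊534/11⌋ + ⌊534/10⌋ + ⌊534/22⌋ + ⌊534/55⌋ − ⌊534/110⌋ = 195

195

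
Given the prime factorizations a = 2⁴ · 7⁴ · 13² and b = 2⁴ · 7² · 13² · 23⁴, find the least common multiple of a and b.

max exponent per prime: 2⁴ · 7⁴ · 13² · 23⁴ = 1816812843664

1816812843664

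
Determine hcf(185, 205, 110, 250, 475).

gcd(185, 205): 205 = 1·185 + 20; 185 = 9·20 + 5; 20 = 4·5 + 0 → 5
gcd(5, 110): 110 = 22·5 + 0 → 5
gcd(5, 250): 250 = 50·5 + 0 → 5
gcd(5, 475): 475 = 95·5 + 0 → 5

5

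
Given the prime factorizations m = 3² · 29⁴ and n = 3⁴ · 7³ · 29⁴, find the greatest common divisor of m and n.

6365529

min exponent per shared prime: 3² · 29⁴ = 6365529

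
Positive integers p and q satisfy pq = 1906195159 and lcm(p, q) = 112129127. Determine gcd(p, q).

gcd·lcm = product, so gcd = 1906195159/112129127 = 17.

17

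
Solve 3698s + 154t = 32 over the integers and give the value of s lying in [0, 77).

16

Reduce mod 154: 3698s ≡ 32 (mod 154). With g = gcd(3698, 154) = 2 dividing 32, divide through: 1849s ≡ 16 (mod 77).
Since gcd(1849, 77) = 1, s ≡ 16·(1849)⁻¹ ≡ 16 (mod 77). Smallest non-negative: 16.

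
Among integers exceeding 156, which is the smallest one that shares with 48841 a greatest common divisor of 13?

182

gcd(x, 48841) = 13 forces 13 | x; write x = 13s. Then gcd(13s, 13·3757) = 13·gcd(s, 3757), so need gcd(s, 3757) = 1.
13s > 156 gives s ≥ 13. The least s ≥ 13 coprime to 3757 is 14, so x = 13·14 = 182.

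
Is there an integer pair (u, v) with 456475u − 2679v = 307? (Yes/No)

No

gcd(456475, 2679): 456475 = 170·2679 + 1045; 2679 = 2·1045 + 589; 1045 = 1·589 + 456; 589 = 1·456 + 133; 456 = 3·133 + 57; 133 = 2·57 + 19; 57 = 3·19 + 0 → 19
19 does not divide 307, so a solution does not exist.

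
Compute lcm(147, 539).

1617

147 = 3 · 7²; 539 = 7² · 11
max exponents: 3 · 7² · 11 = 1617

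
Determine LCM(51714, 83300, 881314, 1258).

2479885398900

51714 = 2 · 3² · 13² · 17; 83300 = 2² · 5² · 7² · 17; 881314 = 2 · 7² · 17 · 23²; 1258 = 2 · 17 · 37
lcm takes max exponent of each prime: 2² · 3² · 5² · 7² · 13² · 17 · 23² · 37 = 2479885398900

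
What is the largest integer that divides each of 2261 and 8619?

2261 = 7 · 17 · 19
8619 = 3 · 13² · 17
Common: 17 = 17

17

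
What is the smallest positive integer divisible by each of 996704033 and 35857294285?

5823547307532565

996704033 = 13² · 17 · 19² · 31²; 35857294285 = 5 · 17 · 19² · 23² · 47²
max exponents: 5 · 13² · 17 · 19² · 23² · 31² · 47² = 5823547307532565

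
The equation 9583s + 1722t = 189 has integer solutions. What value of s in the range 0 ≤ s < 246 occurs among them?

Reduce mod 1722: 9583s ≡ 189 (mod 1722). With g = gcd(9583, 1722) = 7 dividing 189, divide through: 1369s ≡ 27 (mod 246).
Since gcd(1369, 246) = 1, s ≡ 27·(1369)⁻¹ ≡ 117 (mod 246). Smallest non-negative: 117.

117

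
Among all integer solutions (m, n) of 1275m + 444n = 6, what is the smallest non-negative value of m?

70

Euclid: 1275 = 2·444 + 387; 444 = 1·387 + 57; 387 = 6·57 + 45; 57 = 1·45 + 12; 45 = 3·12 + 9; 12 = 1·9 + 3; 9 = 3·3 + 0 → gcd = 3; 6 = 3·2.
Back-substitution yields 1275·(-39) + 444·(112) = 3, so one solution is m = -39·2 = -78, n = 112·2 = 224.
Solutions in m differ by 444/3 = 148; the one in [0, 148) is -78 mod 148 = 70.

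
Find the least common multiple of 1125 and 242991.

30373875

gcd first: 242991 = 215·1125 + 1116; 1125 = 1·1116 + 9; 1116 = 124·9 + 0 → gcd = 9
lcm = 1125·242991/gcd = 273364875/9 = 30373875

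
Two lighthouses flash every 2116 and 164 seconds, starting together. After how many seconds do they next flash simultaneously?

86756

2116 = 2² · 23²; 164 = 2² · 41
max exponents: 2² · 23² · 41 = 86756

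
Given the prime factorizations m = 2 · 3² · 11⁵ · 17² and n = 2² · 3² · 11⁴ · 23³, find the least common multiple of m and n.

20386716206868

max exponent per prime: 2² · 3² · 11⁵ · 17² · 23³ = 20386716206868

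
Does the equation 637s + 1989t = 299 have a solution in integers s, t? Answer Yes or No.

By Bézout, 637s + 1989t = 299 has integer solutions iff gcd(637, 1989) | 299.
Euclid: 1989 = 3·637 + 78; 637 = 8·78 + 13; 78 = 6·13 + 0. gcd = 13; 299 mod 13 = 0. Yes.

Yes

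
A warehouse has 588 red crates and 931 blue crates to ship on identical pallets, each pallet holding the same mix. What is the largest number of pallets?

49

Euclid: 931 = 1·588 + 343; 588 = 1·343 + 245; 343 = 1·245 + 98; 245 = 2·98 + 49; 98 = 2·49 + 0. Last nonzero remainder: 49.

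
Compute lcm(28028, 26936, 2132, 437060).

17432575160

lcm(28028, 26936) = 28028·26936/gcd = 754962208/364 = 2074072
lcm(2074072, 2132) = 2074072·2132/gcd = 4421921504/52 = 85036952
lcm(85036952, 437060) = 85036952·437060/gcd = 37166250241120/2132 = 17432575160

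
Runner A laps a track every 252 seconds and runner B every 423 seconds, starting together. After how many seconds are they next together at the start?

gcd first: 423 = 1·252 + 171; 252 = 1·171 + 81; 171 = 2·81 + 9; 81 = 9·9 + 0 → gcd = 9
lcm = 252·423/gcd = 106596/9 = 11844

11844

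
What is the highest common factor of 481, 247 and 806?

13

481 = 13 · 37; 247 = 13 · 19; 806 = 2 · 13 · 31
gcd takes min exponent of each prime: 13 = 13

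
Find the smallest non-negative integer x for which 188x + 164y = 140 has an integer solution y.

40

gcd(188, 164) = 4 (Euclid: 188 = 1·164 + 24; 164 = 6·24 + 20; 24 = 1·20 + 4; 20 = 5·4 + 0), and 4 | 140.
Extended Euclid: 188·(7) + 164·(-8) = 4. Scale by 35: x₀ = 245.
General solution x = x₀ + 41t; reducing mod 41 gives x = 40 (and y = -45).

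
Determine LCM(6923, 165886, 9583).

6923 = 7 · 23 · 43; 165886 = 2 · 7 · 17² · 41; 9583 = 7 · 37²
lcm takes max exponent of each prime: 2 · 7 · 17² · 23 · 37² · 41 · 43 = 224599856726

224599856726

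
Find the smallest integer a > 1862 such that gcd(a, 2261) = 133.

gcd(a, 2261) = 133 forces 133 | a; write a = 133s. Then gcd(133s, 133·17) = 133·gcd(s, 17), so need gcd(s, 17) = 1.
133s > 1862 gives s ≥ 15. The least s ≥ 15 coprime to 17 is 15, so a = 133·15 = 1995.

1995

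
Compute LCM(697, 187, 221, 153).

897039

697 = 17 · 41; 187 = 11 · 17; 221 = 13 · 17; 153 = 3² · 17
lcm takes max exponent of each prime: 3² · 11 · 13 · 17 · 41 = 897039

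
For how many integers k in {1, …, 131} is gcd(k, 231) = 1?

231 = 3·7·11. Inclusion–exclusion on these primes:
131 − ⌊131/3⌋ − ⌊131/7⌋ − ⌊131/11⌋ + ⌊131/21⌋ + ⌊131/33⌋ + ⌊131/77⌋ − ⌊131/231⌋ = 69

69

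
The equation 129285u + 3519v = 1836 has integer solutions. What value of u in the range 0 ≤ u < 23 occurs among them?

21

gcd(129285, 3519) = 153 (Euclid: 129285 = 36·3519 + 2601; 3519 = 1·2601 + 918; 2601 = 2·918 + 765; 918 = 1·765 + 153; 765 = 5·153 + 0), and 153 | 1836.
Extended Euclid: 129285·(-4) + 3519·(147) = 153. Scale by 12: u₀ = -48.
General solution u = u₀ + 23t; reducing mod 23 gives u = 21 (and v = -771).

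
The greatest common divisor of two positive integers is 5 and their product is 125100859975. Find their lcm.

For any two positive integers, gcd × lcm equals their product. Hence lcm = 125100859975 / 5 = 25020171995.

25020171995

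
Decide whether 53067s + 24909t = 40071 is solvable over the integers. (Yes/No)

Yes

By Bézout, 53067s + 24909t = 40071 has integer solutions iff gcd(53067, 24909) | 40071.
Euclid: 53067 = 2·24909 + 3249; 24909 = 7·3249 + 2166; 3249 = 1·2166 + 1083; 2166 = 2·1083 + 0. gcd = 1083; 40071 mod 1083 = 0. Yes.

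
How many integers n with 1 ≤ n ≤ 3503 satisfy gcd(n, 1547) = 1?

Prime factors of 1547: 7, 13, 17. Count integers ≤ 3503 divisible by none of them.
By inclusion–exclusion: 3503 − ⌊3503/7⌋ − ⌊3503/13⌋ − ⌊3503/17⌋ + ⌊3503/91⌋ + ⌊3503/119⌋ + ⌊3503/221⌋ − ⌊3503/1547⌋ = 2608.

2608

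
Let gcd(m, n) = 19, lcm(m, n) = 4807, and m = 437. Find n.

m·n = gcd·lcm = 19·4807 = 91333, so n = 91333/437 = 209.

209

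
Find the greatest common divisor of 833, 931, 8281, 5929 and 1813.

gcd(833, 931): 931 = 1·833 + 98; 833 = 8·98 + 49; 98 = 2·49 + 0 → 49
gcd(49, 8281): 8281 = 169·49 + 0 → 49
gcd(49, 5929): 5929 = 121·49 + 0 → 49
gcd(49, 1813): 1813 = 37·49 + 0 → 49

49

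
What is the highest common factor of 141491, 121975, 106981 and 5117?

141491 = 7 · 17 · 29 · 41; 121975 = 5² · 7 · 17 · 41; 106981 = 7 · 17 · 29 · 31; 5117 = 7 · 17 · 43
gcd takes min exponent of each prime: 7 · 17 = 119

119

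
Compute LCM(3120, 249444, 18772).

1800985680

3120 = 2⁴ · 3 · 5 · 13; 249444 = 2² · 3² · 13² · 41; 18772 = 2² · 13 · 19²
lcm takes max exponent of each prime: 2⁴ · 3² · 5 · 13² · 19² · 41 = 1800985680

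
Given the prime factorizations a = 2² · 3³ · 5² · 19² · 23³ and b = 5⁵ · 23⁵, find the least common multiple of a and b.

784187940262500

max exponent per prime: 2² · 3³ · 5⁵ · 19² · 23⁵ = 784187940262500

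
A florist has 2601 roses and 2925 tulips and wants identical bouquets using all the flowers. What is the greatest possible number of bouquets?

2601 = 3² · 17²
2925 = 3² · 5² · 13
Common: 3² = 9

9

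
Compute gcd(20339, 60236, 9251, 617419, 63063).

gcd(20339, 60236): 60236 = 2·20339 + 19558; 20339 = 1·19558 + 781; 19558 = 25·781 + 33; 781 = 23·33 + 22; 33 = 1·22 + 11; 22 = 2·11 + 0 → 11
gcd(11, 9251): 9251 = 841·11 + 0 → 11
gcd(11, 617419): 617419 = 56129·11 + 0 → 11
gcd(11, 63063): 63063 = 5733·11 + 0 → 11

11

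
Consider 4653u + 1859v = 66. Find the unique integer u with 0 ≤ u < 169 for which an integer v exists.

Reduce mod 1859: 4653u ≡ 66 (mod 1859). With g = gcd(4653, 1859) = 11 dividing 66, divide through: 423u ≡ 6 (mod 169).
Since gcd(423, 169) = 1, u ≡ 6·(423)⁻¹ ≡ 12 (mod 169). Smallest non-negative: 12.

12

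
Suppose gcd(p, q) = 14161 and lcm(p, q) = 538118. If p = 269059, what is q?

28322

p·q = gcd·lcm = 14161·538118 = 7620288998, so q = 7620288998/269059 = 28322.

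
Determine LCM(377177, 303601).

114511314377

gcd first: 377177 = 1·303601 + 73576; 303601 = 4·73576 + 9297; 73576 = 7·9297 + 8497; 9297 = 1·8497 + 800; 8497 = 10·800 + 497; 800 = 1·497 + 303; 497 = 1·303 + 194; 303 = 1·194 + 109; 194 = 1·109 + 85; 109 = 1·85 + 24; 85 = 3·24 + 13; 24 = 1·13 + 11; 13 = 1·11 + 2; 11 = 5·2 + 1; 2 = 2·1 + 0 → gcd = 1
lcm = 377177·303601/gcd = 114511314377/1 = 114511314377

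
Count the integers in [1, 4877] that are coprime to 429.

Prime factors of 429: 3, 11, 13. Count integers ≤ 4877 divisible by none of them.
By inclusion–exclusion: 4877 − ⌊4877/3⌋ − ⌊4877/11⌋ − ⌊4877/13⌋ + ⌊4877/33⌋ + ⌊4877/39⌋ + ⌊4877/143⌋ − ⌊4877/429⌋ = 2729.

2729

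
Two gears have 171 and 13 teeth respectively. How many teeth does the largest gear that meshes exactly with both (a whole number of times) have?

1

Euclid: 171 = 13·13 + 2; 13 = 6·2 + 1; 2 = 2·1 + 0. Last nonzero remainder: 1.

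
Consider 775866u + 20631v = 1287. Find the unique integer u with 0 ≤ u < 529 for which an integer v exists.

450

gcd(775866, 20631) = 39 (Euclid: 775866 = 37·20631 + 12519; 20631 = 1·12519 + 8112; 12519 = 1·8112 + 4407; 8112 = 1·4407 + 3705; 4407 = 1·3705 + 702; 3705 = 5·702 + 195; 702 = 3·195 + 117; 195 = 1·117 + 78; 117 = 1·78 + 39; 78 = 2·39 + 0), and 39 | 1287.
Extended Euclid: 775866·(206) + 20631·(-7747) = 39. Scale by 33: u₀ = 6798.
General solution u = u₀ + 529t; reducing mod 529 gives u = 450 (and v = -16923).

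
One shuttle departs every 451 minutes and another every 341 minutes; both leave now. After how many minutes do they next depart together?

451 = 11 · 41; 341 = 11 · 31
max exponents: 11 · 31 · 41 = 13981

13981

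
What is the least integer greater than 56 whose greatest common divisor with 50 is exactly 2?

gcd(k, 50) = 2 forces 2 | k; write k = 2s. Then gcd(2s, 2·25) = 2·gcd(s, 25), so need gcd(s, 25) = 1.
2s > 56 gives s ≥ 29. The least s ≥ 29 coprime to 25 is 29, so k = 2·29 = 58.

58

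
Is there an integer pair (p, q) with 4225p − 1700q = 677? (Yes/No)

gcd(4225, 1700): 4225 = 2·1700 + 825; 1700 = 2·825 + 50; 825 = 16·50 + 25; 50 = 2·25 + 0 → 25
25 does not divide 677, so a solution does not exist.

No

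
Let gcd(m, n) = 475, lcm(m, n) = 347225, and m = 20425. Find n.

Using mn = gcd(m,n)·lcm(m,n) = 475·347225 = 164931875, we get n = 164931875/20425 = 8075.

8075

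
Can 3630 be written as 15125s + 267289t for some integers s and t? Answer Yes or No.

Yes

By Bézout, 15125s + 267289t = 3630 has integer solutions iff gcd(15125, 267289) | 3630.
Euclid: 267289 = 17·15125 + 10164; 15125 = 1·10164 + 4961; 10164 = 2·4961 + 242; 4961 = 20·242 + 121; 242 = 2·121 + 0. gcd = 121; 3630 mod 121 = 0. Yes.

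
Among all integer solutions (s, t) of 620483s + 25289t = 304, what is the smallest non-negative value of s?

883

Reduce mod 25289: 620483s ≡ 304 (mod 25289). With g = gcd(620483, 25289) = 19 dividing 304, divide through: 32657s ≡ 16 (mod 1331).
Since gcd(32657, 1331) = 1, s ≡ 16·(32657)⁻¹ ≡ 883 (mod 1331). Smallest non-negative: 883.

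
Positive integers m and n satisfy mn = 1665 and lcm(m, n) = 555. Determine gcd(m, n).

3

gcd·lcm = product, so gcd = 1665/555 = 3.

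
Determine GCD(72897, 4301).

11

Euclid: 72897 = 16·4301 + 4081; 4301 = 1·4081 + 220; 4081 = 18·220 + 121; 220 = 1·121 + 99; 121 = 1·99 + 22; 99 = 4·22 + 11; 22 = 2·11 + 0. Last nonzero remainder: 11.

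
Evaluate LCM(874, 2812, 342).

874 = 2 · 19 · 23; 2812 = 2² · 19 · 37; 342 = 2 · 3² · 19
lcm takes max exponent of each prime: 2² · 3² · 19 · 23 · 37 = 582084

582084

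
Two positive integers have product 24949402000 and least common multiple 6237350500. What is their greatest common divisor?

From gcd × lcm = mn: gcd = 24949402000 / 6237350500 = 4.

4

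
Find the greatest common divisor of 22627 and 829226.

Euclid: 829226 = 36·22627 + 14654; 22627 = 1·14654 + 7973; 14654 = 1·7973 + 6681; 7973 = 1·6681 + 1292; 6681 = 5·1292 + 221; 1292 = 5·221 + 187; 221 = 1·187 + 34; 187 = 5·34 + 17; 34 = 2·17 + 0. Last nonzero remainder: 17.

17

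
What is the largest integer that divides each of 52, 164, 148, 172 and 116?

4

52 = 2² · 13; 164 = 2² · 41; 148 = 2² · 37; 172 = 2² · 43; 116 = 2² · 29
gcd takes min exponent of each prime: 2² = 4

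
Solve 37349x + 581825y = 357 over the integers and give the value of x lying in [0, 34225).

25143

Euclid: 581825 = 15·37349 + 21590; 37349 = 1·21590 + 15759; 21590 = 1·15759 + 5831; 15759 = 2·5831 + 4097; 5831 = 1·4097 + 1734; 4097 = 2·1734 + 629; 1734 = 2·629 + 476; 629 = 1·476 + 153; 476 = 3·153 + 17; 153 = 9·17 + 0 → gcd = 17; 357 = 17·21.
Back-substitution yields 37349·(-3692) + 581825·(237) = 17, so one solution is x = -3692·21 = -77532, y = 237·21 = 4977.
Solutions in x differ by 581825/17 = 34225; the one in [0, 34225) is -77532 mod 34225 = 25143.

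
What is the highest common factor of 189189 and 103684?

189189 = 3³ · 7² · 11 · 13
103684 = 2² · 7² · 23²
Common: 7² = 49

49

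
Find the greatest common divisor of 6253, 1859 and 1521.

gcd(6253, 1859): 6253 = 3·1859 + 676; 1859 = 2·676 + 507; 676 = 1·507 + 169; 507 = 3·169 + 0 → 169
gcd(169, 1521): 1521 = 9·169 + 0 → 169

169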